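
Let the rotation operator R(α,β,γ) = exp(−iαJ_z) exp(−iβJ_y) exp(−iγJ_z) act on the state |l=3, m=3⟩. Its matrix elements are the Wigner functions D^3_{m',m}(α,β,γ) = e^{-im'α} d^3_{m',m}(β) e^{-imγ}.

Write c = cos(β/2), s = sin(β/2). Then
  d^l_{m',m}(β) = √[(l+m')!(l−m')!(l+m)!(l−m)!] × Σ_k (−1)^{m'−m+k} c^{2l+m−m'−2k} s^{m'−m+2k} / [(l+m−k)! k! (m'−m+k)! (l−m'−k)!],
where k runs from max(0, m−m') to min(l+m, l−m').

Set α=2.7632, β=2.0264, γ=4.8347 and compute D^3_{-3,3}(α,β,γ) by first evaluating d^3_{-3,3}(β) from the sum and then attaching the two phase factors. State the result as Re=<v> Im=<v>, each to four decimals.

Re=0.3724 Im=0.0256

D^3_{-3,3}(2.7632,2.0264,4.8347) = e^{-i·-3·2.7632}·d^3_{-3,3}(2.0264)·e^{-i·3·4.8347}. Compute d first:
c=cos(2.0264/2)=0.529148, s=sin(2.0264/2)=0.848529; N=√[1·720·720·1]=720.000000
k: max(0,(3)−(-3))=6 … min(3+(3),3−(-3))=6
  k=6: (−1)^0·720.0000/(720)·0.5291^0·0.8485^6 = +0.373251
d^3_{-3,3}(2.0264) = +0.373251
Attach z-rotation phases: D = e^{-i(-3)(2.7632)}·(+0.373251)·e^{-i(3)(4.8347)} = +0.372371+0.025617i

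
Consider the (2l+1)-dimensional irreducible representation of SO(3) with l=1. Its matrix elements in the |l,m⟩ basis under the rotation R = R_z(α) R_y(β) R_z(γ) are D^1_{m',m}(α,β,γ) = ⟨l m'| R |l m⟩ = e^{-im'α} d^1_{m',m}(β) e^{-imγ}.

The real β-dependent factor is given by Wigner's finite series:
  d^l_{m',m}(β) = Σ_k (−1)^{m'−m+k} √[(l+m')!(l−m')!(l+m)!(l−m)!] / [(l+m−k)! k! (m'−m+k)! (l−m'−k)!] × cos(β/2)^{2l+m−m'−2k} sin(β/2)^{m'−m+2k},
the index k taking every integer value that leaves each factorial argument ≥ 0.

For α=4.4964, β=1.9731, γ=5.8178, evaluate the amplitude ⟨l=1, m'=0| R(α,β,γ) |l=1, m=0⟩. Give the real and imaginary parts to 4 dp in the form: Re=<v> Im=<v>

Split into d^1_{0,0}(β=1.9731) × two z-phases.
c=cos(1.9731/2)=0.551571, s=sin(1.9731/2)=0.834128; N=√[1·1·1·1]=1.000000
k∈{0,1} keeps every argument non-negative
  k=0: (−1)^0·1.0000/(1)·0.5516^2·0.8341^0 = +0.304230
  k=1: (−1)^1·1.0000/(1)·0.5516^0·0.8341^2 = -0.695770
d^1_{0,0}(1.9731) = +0.304230 -0.695770 = -0.391539
Attach z-rotation phases: D = e^{-i(0)(4.4964)}·(-0.391539)·e^{-i(0)(5.8178)} = -0.391539+0.000000i

Re=-0.3915 Im=0.0000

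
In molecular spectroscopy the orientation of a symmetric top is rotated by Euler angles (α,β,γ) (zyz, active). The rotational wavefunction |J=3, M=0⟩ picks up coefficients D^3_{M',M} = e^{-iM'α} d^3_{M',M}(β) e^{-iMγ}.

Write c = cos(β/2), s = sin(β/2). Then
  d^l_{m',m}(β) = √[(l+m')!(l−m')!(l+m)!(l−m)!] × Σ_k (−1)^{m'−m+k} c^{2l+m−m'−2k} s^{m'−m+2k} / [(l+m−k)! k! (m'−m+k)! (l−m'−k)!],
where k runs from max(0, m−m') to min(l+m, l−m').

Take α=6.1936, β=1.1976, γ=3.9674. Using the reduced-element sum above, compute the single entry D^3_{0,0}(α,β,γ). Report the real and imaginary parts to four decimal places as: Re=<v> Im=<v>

Re=-0.4257 Im=0.0000

First d^3_{0,0}(β=1.1976), then the phase factors e^{-i(0)α} and e^{-i(0)γ}:
With c≡cos(β/2)=0.826013 and s≡sin(β/2)=0.563652, N=[6·6·6·6]^{1/2}=36.000000
k∈{0,1,2,3} keeps every argument non-negative
  k=0: (−1)^0·36.0000/(36)·0.8260^6·0.5637^0 = +0.317629
  k=1: (−1)^1·36.0000/(4)·0.8260^4·0.5637^2 = -1.331100
  k=2: (−1)^2·36.0000/(4)·0.8260^2·0.5637^4 = +0.619811
  k=3: (−1)^3·36.0000/(36)·0.8260^0·0.5637^6 = -0.032067
d^3_{0,0}(1.1976) = +0.317629 -1.331100 +0.619811 -0.032067 = -0.425728
D = (+1.000000+0.000000i)·(-0.425728)·(+1.000000+0.000000i) = -0.425728+0.000000i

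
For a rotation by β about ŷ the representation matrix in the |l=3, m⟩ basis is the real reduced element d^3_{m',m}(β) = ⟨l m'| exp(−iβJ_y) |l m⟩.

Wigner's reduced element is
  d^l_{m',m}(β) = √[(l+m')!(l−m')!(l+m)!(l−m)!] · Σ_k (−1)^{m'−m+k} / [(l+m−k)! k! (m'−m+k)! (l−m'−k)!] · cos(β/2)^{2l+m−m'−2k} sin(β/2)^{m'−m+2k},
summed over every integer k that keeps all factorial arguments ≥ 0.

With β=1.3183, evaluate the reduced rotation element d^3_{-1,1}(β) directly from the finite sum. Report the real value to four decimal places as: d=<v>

d=0.2283

d^3_{-1,1}(β=1.3183) via Wigner's sum:
c=cos(1.3183/2)=0.790513, s=sin(1.3183/2)=0.612445; N=√[2·24·24·2]=48.000000
k∈{2,3,4} keeps every argument non-negative
  k=2: (−1)^0·48.0000/(8)·0.7905^4·0.6124^2 = +0.878864
  k=3: (−1)^1·48.0000/(6)·0.7905^2·0.6124^4 = -0.703359
  k=4: (−1)^2·48.0000/(48)·0.7905^0·0.6124^6 = +0.052772
d^3_{-1,1}(1.3183) = +0.878864 -0.703359 +0.052772 = +0.228278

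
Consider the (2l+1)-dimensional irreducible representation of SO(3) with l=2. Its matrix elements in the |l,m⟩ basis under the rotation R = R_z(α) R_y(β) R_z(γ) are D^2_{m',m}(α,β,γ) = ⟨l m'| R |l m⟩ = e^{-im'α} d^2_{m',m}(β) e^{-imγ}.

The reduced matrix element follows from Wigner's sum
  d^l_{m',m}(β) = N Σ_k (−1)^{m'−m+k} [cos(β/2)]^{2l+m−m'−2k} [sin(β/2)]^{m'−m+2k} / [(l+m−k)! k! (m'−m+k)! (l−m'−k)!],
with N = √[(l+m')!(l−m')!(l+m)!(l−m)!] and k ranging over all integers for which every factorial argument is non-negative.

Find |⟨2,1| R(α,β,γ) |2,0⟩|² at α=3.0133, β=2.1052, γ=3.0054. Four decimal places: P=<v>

P=0.2882

First d^2_{1,0}(β=2.1052), then the phase factors e^{-i(1)α} and e^{-i(0)γ}:
c=cos(2.1052/2)=0.495314, s=sin(2.1052/2)=0.868714; N=√[6·1·2·2]=4.898979
The bounds max(0,m−m')=0 and min(l+m,l−m')=1 give 2 terms
  k=0: (−1)^1·4.8990/(2)·0.4953^3·0.8687^1 = -0.258580
  k=1: (−1)^2·4.8990/(2)·0.4953^1·0.8687^3 = +0.795402
d^2_{1,0}(2.1052) = -0.258580 +0.795402 = +0.536822
|D^2_{1,0}|² = |d^2_{1,0}(β)|² = (+0.536822)² = 0.288178 (the z-rotation phases have unit modulus)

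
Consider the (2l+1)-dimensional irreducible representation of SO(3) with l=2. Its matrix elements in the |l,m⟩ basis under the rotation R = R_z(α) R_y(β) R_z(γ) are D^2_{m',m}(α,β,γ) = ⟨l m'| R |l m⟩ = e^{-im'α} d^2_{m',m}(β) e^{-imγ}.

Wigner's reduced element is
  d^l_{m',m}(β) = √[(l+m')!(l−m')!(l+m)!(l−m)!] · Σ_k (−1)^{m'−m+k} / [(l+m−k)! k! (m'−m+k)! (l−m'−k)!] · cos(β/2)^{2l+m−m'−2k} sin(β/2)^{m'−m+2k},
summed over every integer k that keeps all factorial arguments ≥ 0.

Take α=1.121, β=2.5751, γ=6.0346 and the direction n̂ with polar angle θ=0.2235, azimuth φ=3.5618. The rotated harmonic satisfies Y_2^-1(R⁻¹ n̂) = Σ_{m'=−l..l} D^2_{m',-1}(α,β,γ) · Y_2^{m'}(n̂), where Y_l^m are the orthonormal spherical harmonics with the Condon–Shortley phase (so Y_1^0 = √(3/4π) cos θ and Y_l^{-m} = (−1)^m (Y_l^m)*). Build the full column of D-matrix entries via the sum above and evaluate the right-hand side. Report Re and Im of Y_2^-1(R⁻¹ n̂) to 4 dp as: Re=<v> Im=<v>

Re=0.2851 Im=0.0317

Need the full column D^2_{m',-1} for m'=−2..2 at α=1.121, β=2.5751, γ=6.0346.
cos(β/2)=0.279474, sin(β/2)=0.960153
d^2_{-2,-1}: single k=1 term ⇒ +0.041917;  D = -0.017192+0.038230i
d^2_{-1,-1}: k∈[0..1] ⇒ +0.006101 -0.216016 = -0.209915;  D = -0.134971-0.160771i
d^2_{0,-1}: k∈[0..1] ⇒ -0.051338 +0.605953 = +0.554615;  D = +0.537567-0.136453i
d^2_{1,-1}: k∈[0..1] ⇒ +0.216016 -0.849889 = -0.633873;  D = -0.126683+0.621085i
d^2_{2,-1}: single k=0 term ⇒ -0.494758;  D = +0.393567+0.299818i
Y_2^{m'}(θ=0.2235,φ=3.5618) and Σ D·Y over m':
  (-0.0172+0.0382i)·(+0.0127-0.0141i)  (-0.1350-0.1608i)·(-0.1524+0.0681i)  (+0.5376-0.1365i)·(+0.5843+0.0000i)  (-0.1267+0.6211i)·(+0.1524+0.0681i)  (+0.3936+0.2998i)·(+0.0127+0.0141i)
Y_2^-1(R⁻¹ n̂) = +0.285077+0.031724i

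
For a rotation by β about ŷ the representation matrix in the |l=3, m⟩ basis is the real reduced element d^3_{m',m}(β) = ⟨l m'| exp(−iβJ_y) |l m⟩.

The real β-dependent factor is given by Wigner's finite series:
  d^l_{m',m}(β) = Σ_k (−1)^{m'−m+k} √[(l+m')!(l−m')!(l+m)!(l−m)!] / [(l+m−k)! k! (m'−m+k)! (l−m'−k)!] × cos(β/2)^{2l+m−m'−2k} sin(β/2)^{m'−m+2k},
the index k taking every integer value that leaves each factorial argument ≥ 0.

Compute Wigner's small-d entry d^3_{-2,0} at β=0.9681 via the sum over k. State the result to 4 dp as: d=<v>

d=0.5268

d^3_{-2,0}(β=0.9681) via Wigner's sum:
Half-angle: c=0.885117, s=0.465368. N=√(1·120·6·6)=65.726707
The bounds max(0,m−m')=2 and min(l+m,l−m')=3 give 2 terms
  k=2: (−1)^0·65.7267/(12)·0.8851^4·0.4654^2 = +0.728042
  k=3: (−1)^1·65.7267/(12)·0.8851^2·0.4654^4 = -0.201255
d^3_{-2,0}(0.9681) = +0.728042 -0.201255 = +0.526787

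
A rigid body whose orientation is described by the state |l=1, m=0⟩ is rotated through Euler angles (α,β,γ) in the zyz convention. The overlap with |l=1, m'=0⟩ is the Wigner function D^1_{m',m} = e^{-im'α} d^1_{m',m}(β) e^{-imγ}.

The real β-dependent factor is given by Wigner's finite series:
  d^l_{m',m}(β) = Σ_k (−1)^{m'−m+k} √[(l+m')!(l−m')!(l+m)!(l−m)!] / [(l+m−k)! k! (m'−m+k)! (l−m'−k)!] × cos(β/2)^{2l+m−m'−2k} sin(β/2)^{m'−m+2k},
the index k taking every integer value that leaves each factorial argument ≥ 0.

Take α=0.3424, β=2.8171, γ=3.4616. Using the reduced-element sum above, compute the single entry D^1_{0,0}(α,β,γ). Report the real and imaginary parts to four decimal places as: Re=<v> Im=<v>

Re=-0.9478 Im=0.0000

Split into d^1_{0,0}(β=2.8171) × two z-phases.
Half-angle: c=0.161535, s=0.986867. N=√(1·1·1·1)=1.000000
Admissible k: 0..1 (factorial args all ≥0)
  k=0: (−1)^0·1.0000/(1)·0.1615^2·0.9869^0 = +0.026094
  k=1: (−1)^1·1.0000/(1)·0.1615^0·0.9869^2 = -0.973906
d^1_{0,0}(2.8171) = +0.026094 -0.973906 = -0.947813
Phases: e^{-i·(0)·0.3424}=+1.000000+0.000000i, e^{-i·(0)·3.4616}=+1.000000+0.000000i ⇒ D=-0.947813+0.000000i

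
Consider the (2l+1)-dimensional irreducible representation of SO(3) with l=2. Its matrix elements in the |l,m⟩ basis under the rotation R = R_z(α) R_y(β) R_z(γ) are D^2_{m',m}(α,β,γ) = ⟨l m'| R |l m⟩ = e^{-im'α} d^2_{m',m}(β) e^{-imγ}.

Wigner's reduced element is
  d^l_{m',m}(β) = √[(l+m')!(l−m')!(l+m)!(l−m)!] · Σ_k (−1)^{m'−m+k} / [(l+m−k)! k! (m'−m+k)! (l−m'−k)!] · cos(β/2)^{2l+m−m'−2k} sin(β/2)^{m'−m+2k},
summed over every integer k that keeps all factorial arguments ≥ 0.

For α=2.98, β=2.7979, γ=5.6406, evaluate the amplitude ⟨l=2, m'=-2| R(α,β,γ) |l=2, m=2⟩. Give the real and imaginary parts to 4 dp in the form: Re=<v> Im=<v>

Split into d^2_{-2,2}(β=2.7979) × two z-phases.
c=cos(2.7979/2)=0.171002, s=sin(2.7979/2)=0.985271; N=√[1·24·24·1]=24.000000
Admissible k: 4..4 (factorial args all ≥0)
  k=4: (−1)^0·24.0000/(24)·0.1710^0·0.9853^4 = +0.942372
d^2_{-2,2}(2.7979) = +0.942372
D = (+0.948229-0.317589i)·(+0.942372)·(+0.281758+0.959486i) = +0.538935+0.773055i

Re=0.5389 Im=0.7731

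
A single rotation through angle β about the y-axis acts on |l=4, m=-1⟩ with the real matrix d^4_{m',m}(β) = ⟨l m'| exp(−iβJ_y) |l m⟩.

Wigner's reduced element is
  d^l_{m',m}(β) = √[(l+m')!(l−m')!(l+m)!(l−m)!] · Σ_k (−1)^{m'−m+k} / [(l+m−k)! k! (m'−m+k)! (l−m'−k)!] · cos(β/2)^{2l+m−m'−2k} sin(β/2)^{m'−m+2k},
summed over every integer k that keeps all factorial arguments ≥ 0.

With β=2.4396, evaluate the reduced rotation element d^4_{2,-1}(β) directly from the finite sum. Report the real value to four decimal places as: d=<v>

d^4_{2,-1}(β=2.4396) via Wigner's sum:
Half-angle: c=0.343834, s=0.939031. N=√(720·2·6·120)=1018.233765
The bounds max(0,m−m')=0 and min(l+m,l−m')=2 give 3 terms
  k=0: (−1)^3·1018.2338/(72)·0.3438^5·0.9390^3 = -0.056272
  k=1: (−1)^4·1018.2338/(48)·0.3438^3·0.9390^5 = +0.629578
  k=2: (−1)^5·1018.2338/(240)·0.3438^1·0.9390^7 = -0.939167
d^4_{2,-1}(2.4396) = -0.056272 +0.629578 -0.939167 = -0.365861

d=-0.3659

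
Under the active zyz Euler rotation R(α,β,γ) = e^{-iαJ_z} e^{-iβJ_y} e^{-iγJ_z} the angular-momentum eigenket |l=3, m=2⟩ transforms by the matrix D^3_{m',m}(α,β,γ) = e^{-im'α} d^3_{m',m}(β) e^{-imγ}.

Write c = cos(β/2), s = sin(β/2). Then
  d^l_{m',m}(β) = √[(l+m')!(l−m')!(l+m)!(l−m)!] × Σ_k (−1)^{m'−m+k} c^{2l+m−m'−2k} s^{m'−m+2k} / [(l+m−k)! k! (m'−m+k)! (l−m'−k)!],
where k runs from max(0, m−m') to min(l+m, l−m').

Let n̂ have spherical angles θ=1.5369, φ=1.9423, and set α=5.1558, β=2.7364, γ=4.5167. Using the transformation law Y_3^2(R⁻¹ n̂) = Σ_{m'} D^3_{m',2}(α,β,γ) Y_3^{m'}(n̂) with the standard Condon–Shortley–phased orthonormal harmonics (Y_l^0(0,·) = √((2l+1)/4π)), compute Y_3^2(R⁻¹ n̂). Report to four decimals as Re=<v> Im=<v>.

Need the full column D^3_{m',2} for m'=−3..3 at α=5.1558, β=2.7364, γ=4.5167.
cos(β/2)=0.201213, sin(β/2)=0.979547
d^3_{-3,2}: single k=5 term ⇒ +0.444488;  D = +0.439442+0.066781i
d^3_{-2,2}: k∈[4..5] ⇒ +0.186374 -0.883391 = -0.697017;  D = -0.201047-0.667393i
d^3_{-1,2}: k∈[3..4] ⇒ +0.048426 -0.573831 = -0.525405;  D = +0.389407-0.352722i
d^3_{0,2}: k∈[2..3] ⇒ +0.008615 -0.204162 = -0.195548;  D = +0.180761+0.074594i
d^3_{1,2}: k∈[1..2] ⇒ +0.001022 -0.048426 = -0.047404;  D = +0.002465+0.047340i
d^3_{2,2}: k∈[0..1] ⇒ +0.000066 -0.007864 = -0.007798;  D = -0.006860+0.003707i
d^3_{3,2}: single k=0 term ⇒ -0.000791;  D = -0.000639-0.000467i
Y_3^{m'}(θ=1.5369,φ=1.9423) and Σ D·Y over m':
  (+0.4394+0.0668i)·(+0.3739+0.1835i)  (-0.2010-0.6674i)·(-0.0255+0.0234i)  (+0.3894-0.3527i)·(+0.1166+0.2992i)  (+0.1808+0.0746i)·(-0.0379+0.0000i)  (+0.0025+0.0473i)·(-0.1166+0.2992i)  (-0.0069+0.0037i)·(-0.0255-0.0234i)  (-0.0006-0.0005i)·(-0.3739+0.1835i)
Y_3^2(R⁻¹ n̂) = +0.303022+0.185834i

Re=0.3030 Im=0.1858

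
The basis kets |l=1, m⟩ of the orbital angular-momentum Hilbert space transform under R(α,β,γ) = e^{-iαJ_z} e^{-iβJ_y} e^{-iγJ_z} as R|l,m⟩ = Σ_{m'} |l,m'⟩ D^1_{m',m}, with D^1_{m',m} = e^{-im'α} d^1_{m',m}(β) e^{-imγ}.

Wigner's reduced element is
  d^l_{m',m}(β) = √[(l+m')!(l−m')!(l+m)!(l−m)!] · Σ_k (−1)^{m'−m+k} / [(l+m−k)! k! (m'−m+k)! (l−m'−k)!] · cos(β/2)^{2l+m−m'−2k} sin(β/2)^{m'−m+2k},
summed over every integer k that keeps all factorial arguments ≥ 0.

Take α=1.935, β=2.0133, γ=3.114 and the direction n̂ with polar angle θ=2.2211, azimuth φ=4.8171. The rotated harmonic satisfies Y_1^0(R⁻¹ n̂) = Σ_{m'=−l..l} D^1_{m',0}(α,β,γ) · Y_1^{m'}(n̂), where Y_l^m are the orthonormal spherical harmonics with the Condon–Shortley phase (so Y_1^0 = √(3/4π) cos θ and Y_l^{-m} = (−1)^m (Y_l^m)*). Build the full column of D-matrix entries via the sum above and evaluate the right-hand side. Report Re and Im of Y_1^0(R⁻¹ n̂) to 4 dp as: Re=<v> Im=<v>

Need the full column D^1_{m',0} for m'=−1..1 at α=1.935, β=2.0133, γ=3.114.
cos(β/2)=0.534695, sin(β/2)=0.845045
d^1_{-1,0}: single k=1 term ⇒ +0.639000;  D = -0.227615+0.597086i
d^1_{0,0}: k∈[0..1] ⇒ +0.285898 -0.714102 = -0.428203;  D = -0.428203+0.000000i
d^1_{1,0}: single k=0 term ⇒ -0.639000;  D = +0.227615+0.597086i
Y_1^{m'}(θ=2.2211,φ=4.8171) and Σ D·Y over m':
  (-0.2276+0.5971i)·(+0.0287+0.2735i)  (-0.4282+0.0000i)·(-0.2958+0.0000i)  (+0.2276+0.5971i)·(-0.0287+0.2735i)
Y_1^0(R⁻¹ n̂) = -0.212989+0.000000i

Re=-0.2130 Im=0.0000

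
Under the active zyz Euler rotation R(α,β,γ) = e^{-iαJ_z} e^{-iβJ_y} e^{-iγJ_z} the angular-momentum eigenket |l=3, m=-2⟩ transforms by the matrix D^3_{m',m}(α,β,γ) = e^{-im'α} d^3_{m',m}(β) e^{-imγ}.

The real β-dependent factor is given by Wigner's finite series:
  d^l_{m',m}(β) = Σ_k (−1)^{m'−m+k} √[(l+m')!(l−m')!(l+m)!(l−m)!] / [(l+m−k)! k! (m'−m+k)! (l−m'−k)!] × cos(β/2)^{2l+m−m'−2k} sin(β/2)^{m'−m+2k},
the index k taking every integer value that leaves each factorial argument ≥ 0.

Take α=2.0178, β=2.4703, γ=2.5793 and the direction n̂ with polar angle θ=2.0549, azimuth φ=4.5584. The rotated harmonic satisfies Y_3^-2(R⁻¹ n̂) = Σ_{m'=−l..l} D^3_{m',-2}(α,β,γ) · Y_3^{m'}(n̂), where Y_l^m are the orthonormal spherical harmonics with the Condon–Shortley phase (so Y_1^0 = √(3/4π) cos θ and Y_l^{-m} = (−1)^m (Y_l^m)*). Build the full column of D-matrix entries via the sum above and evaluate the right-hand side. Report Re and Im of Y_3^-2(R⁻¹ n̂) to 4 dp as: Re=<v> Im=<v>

Re=0.0518 Im=0.0746

Need the full column D^3_{m',-2} for m'=−3..3 at α=2.0178, β=2.4703, γ=2.5793.
cos(β/2)=0.329379, sin(β/2)=0.944198
d^3_{-3,-2}: single k=1 term ⇒ +0.008966;  D = +0.001925-0.008757i
d^3_{-2,-2}: k∈[0..1] ⇒ +0.001277 -0.052466 = -0.051190;  D = +0.049835-0.011699i
d^3_{-1,-2}: k∈[0..1] ⇒ -0.011576 +0.190243 = +0.178667;  D = +0.112008+0.139198i
d^3_{0,-2}: k∈[0..1] ⇒ +0.057474 -0.472286 = -0.414812;  D = -0.179012+0.374197i
d^3_{1,-2}: k∈[0..1] ⇒ -0.190243 +0.781648 = +0.591405;  D = -0.591405+0.000469i
d^3_{2,-2}: k∈[0..1] ⇒ +0.431136 -0.708561 = -0.277425;  D = -0.120119-0.250072i
d^3_{3,-2}: single k=0 term ⇒ -0.605462;  D = -0.378822+0.472311i
Y_3^{m'}(θ=2.0549,φ=4.5584) and Σ D·Y over m':
  (+0.0019-0.0088i)·(+0.1289-0.2590i)  (+0.0498-0.0117i)·(+0.3551+0.1130i)  (+0.1120+0.1392i)·(-0.0036+0.0235i)  (-0.1790+0.3742i)·(+0.3329+0.0000i)  (-0.5914+0.0005i)·(+0.0036+0.0235i)  (-0.1201-0.2501i)·(+0.3551-0.1130i)  (-0.3788+0.4723i)·(-0.1289-0.2590i)
Y_3^-2(R⁻¹ n̂) = +0.051815+0.074645i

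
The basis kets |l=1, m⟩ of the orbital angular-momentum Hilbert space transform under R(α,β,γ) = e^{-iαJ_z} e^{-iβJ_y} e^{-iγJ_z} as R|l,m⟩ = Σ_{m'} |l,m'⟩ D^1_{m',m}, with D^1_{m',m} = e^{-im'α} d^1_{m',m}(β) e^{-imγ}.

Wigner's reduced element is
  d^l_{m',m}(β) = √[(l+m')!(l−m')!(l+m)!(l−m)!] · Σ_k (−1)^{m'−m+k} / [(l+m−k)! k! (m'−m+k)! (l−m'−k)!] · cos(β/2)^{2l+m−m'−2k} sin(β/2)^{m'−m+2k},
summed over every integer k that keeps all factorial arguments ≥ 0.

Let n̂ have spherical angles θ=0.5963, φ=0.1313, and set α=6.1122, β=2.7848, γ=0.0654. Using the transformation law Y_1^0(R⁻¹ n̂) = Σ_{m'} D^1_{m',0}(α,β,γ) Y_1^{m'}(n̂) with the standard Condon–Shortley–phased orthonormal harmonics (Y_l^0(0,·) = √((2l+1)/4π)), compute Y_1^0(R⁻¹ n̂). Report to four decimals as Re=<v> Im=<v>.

Re=-0.2873 Im=0.0000

Need the full column D^1_{m',0} for m'=−1..1 at α=6.1122, β=2.7848, γ=0.0654.
cos(β/2)=0.177452, sin(β/2)=0.984130
d^1_{-1,0}: single k=1 term ⇒ +0.246972;  D = +0.243370-0.042023i
d^1_{0,0}: k∈[0..1] ⇒ +0.031489 -0.968511 = -0.937022;  D = -0.937022+0.000000i
d^1_{1,0}: single k=0 term ⇒ -0.246972;  D = -0.243370-0.042023i
Y_1^{m'}(θ=0.5963,φ=0.1313) and Σ D·Y over m':
  (+0.2434-0.0420i)·(+0.1924-0.0254i)  (-0.9370+0.0000i)·(+0.4043+0.0000i)  (-0.2434-0.0420i)·(-0.1924-0.0254i)
Y_1^0(R⁻¹ n̂) = -0.287327+0.000000i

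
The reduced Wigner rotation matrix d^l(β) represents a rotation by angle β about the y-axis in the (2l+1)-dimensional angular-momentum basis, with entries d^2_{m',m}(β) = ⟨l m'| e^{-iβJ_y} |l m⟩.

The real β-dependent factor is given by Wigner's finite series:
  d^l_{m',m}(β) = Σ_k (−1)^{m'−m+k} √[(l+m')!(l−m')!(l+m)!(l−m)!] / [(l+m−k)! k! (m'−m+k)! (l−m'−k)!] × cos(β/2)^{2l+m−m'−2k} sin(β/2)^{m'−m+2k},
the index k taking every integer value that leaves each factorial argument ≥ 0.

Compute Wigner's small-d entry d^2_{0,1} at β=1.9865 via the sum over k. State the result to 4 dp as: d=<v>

d^2_{0,1}(β=1.9865) via Wigner's sum:
With c≡cos(β/2)=0.545970 and s≡sin(β/2)=0.837805, N=[2·2·6·1]^{1/2}=4.898979
k: max(0,(1)−(0))=1 … min(2+(1),2−(0))=2
  k=1: (−1)^0·4.8990/(2)·0.5460^3·0.8378^1 = +0.333983
  k=2: (−1)^1·4.8990/(2)·0.5460^1·0.8378^3 = -0.786453
d^2_{0,1}(1.9865) = +0.333983 -0.786453 = -0.452470

d=-0.4525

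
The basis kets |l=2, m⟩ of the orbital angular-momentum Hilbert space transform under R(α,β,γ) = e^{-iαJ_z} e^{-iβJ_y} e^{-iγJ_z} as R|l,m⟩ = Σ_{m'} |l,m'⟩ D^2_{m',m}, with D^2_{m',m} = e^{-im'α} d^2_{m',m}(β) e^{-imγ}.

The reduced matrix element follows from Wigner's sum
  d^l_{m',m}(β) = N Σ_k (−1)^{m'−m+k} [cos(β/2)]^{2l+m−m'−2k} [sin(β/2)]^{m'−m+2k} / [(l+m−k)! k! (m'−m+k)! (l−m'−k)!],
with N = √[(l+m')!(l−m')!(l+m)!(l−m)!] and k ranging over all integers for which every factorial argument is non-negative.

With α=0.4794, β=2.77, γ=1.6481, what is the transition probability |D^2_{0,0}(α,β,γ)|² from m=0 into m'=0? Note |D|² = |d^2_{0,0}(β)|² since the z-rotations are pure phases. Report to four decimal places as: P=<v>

D^2_{0,0}(0.4794,2.77,1.6481) = e^{-i·0·0.4794}·d^2_{0,0}(2.77)·e^{-i·0·1.6481}. Compute d first:
c=cos(2.77/2)=0.184729, s=sin(2.77/2)=0.982789; N=√[2·2·2·2]=4.000000
Admissible k: 0..2 (factorial args all ≥0)
  k=0: (−1)^0·4.0000/(4)·0.1847^4·0.9828^0 = +0.001165
  k=1: (−1)^1·4.0000/(1)·0.1847^2·0.9828^2 = -0.131841
  k=2: (−1)^2·4.0000/(4)·0.1847^0·0.9828^4 = +0.932915
d^2_{0,0}(2.77) = +0.001165 -0.131841 +0.932915 = +0.802238
|D^2_{0,0}|² = |d^2_{0,0}(β)|² = (+0.802238)² = 0.643585 (the z-rotation phases have unit modulus)

P=0.6436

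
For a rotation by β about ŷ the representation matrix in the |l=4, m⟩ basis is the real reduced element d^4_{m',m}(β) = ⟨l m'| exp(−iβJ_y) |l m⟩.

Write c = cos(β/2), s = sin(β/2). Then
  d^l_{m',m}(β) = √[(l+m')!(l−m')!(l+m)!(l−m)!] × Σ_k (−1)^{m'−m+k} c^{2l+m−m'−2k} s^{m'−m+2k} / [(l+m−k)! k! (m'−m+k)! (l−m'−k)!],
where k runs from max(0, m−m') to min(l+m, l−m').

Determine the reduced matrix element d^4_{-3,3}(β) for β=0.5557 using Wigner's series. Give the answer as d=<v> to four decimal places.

d^4_{-3,3}(β=0.5557) via Wigner's sum:
With c≡cos(β/2)=0.961647 and s≡sin(β/2)=0.274289, N=[1·5040·5040·1]^{1/2}=5040.000000
The bounds max(0,m−m')=6 and min(l+m,l−m')=7 give 2 terms
  k=6: (−1)^0·5040.0000/(720)·0.9616^2·0.2743^6 = +0.002757
  k=7: (−1)^1·5040.0000/(5040)·0.9616^0·0.2743^8 = -0.000032
d^4_{-3,3}(0.5557) = +0.002757 -0.000032 = +0.002725

d=0.0027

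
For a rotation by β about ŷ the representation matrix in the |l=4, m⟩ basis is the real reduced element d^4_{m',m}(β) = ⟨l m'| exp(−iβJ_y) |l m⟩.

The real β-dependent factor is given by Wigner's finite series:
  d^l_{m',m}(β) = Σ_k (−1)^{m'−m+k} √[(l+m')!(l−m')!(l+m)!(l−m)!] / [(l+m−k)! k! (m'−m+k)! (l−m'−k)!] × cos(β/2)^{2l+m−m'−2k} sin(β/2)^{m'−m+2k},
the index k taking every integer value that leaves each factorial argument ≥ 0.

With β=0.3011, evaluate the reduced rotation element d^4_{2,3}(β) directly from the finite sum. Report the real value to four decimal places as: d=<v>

d^4_{2,3}(β=0.3011) via Wigner's sum:
With c≡cos(β/2)=0.988689 and s≡sin(β/2)=0.149982, N=[720·2·5040·1]^{1/2}=2693.993318
k: max(0,(3)−(2))=1 … min(4+(3),4−(2))=2
  k=1: (−1)^0·2693.9933/(720)·0.9887^7·0.1500^1 = +0.518227
  k=2: (−1)^1·2693.9933/(240)·0.9887^5·0.1500^3 = -0.035777
d^4_{2,3}(0.3011) = +0.518227 -0.035777 = +0.482450

d=0.4825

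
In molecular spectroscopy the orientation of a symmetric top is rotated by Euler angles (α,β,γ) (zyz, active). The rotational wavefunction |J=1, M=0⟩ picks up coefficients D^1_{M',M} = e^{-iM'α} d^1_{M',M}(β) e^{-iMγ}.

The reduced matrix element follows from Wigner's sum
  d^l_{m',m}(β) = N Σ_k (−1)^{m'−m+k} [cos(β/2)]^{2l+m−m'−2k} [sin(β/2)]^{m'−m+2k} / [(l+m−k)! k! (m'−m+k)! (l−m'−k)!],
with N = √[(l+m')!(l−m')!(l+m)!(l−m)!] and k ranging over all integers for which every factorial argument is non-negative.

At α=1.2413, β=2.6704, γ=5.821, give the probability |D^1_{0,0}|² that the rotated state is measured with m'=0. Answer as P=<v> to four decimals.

Split into d^1_{0,0}(β=2.6704) × two z-phases.
c=cos(2.6704/2)=0.233423, s=sin(2.6704/2)=0.972375; N=√[1·1·1·1]=1.000000
Admissible k: 0..1 (factorial args all ≥0)
  k=0: (−1)^0·1.0000/(1)·0.2334^2·0.9724^0 = +0.054486
  k=1: (−1)^1·1.0000/(1)·0.2334^0·0.9724^2 = -0.945514
d^1_{0,0}(2.6704) = +0.054486 -0.945514 = -0.891028
|D^1_{0,0}|² = |d^1_{0,0}(β)|² = (-0.891028)² = 0.793930 (the z-rotation phases have unit modulus)

P=0.7939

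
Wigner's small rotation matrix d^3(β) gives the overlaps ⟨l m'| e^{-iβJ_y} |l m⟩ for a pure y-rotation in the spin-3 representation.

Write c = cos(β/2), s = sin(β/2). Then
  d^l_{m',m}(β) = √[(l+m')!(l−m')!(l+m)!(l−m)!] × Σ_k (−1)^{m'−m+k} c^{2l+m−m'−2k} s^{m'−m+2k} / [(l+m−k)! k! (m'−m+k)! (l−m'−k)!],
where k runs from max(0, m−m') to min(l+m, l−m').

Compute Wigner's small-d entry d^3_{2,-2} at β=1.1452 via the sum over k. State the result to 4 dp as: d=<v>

d^3_{2,-2}(β=1.1452) via Wigner's sum:
c=cos(1.1452/2)=0.840495, s=sin(1.1452/2)=0.541819; N=√[120·1·1·120]=120.000000
The bounds max(0,m−m')=0 and min(l+m,l−m')=1 give 2 terms
  k=0: (−1)^4·120.0000/(24)·0.8405^2·0.5418^4 = +0.304409
  k=1: (−1)^5·120.0000/(120)·0.8405^0·0.5418^6 = -0.025300
d^3_{2,-2}(1.1452) = +0.304409 -0.025300 = +0.279109

d=0.2791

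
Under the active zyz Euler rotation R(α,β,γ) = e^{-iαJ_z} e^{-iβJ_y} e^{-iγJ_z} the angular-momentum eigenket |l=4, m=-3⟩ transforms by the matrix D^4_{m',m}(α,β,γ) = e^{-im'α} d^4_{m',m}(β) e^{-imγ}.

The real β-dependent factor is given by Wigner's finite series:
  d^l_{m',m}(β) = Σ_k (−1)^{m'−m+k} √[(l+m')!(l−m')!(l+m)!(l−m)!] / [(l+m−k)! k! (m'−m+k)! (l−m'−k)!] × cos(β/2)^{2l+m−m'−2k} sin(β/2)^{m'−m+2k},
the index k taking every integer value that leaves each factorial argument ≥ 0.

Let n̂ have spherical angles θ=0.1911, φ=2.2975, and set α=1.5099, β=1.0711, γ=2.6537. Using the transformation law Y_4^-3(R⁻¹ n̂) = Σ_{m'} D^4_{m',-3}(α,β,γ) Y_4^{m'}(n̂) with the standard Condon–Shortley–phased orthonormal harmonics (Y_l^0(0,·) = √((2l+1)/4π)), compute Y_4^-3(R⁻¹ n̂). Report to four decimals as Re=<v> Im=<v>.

Re=0.2227 Im=-0.3195

Need the full column D^4_{m',-3} for m'=−4..4 at α=1.5099, β=1.0711, γ=2.6537.
cos(β/2)=0.859988, sin(β/2)=0.510314
d^4_{-4,-3}: single k=1 term ⇒ +0.502146;  D = +0.068314+0.497477i
d^4_{-3,-3}: k∈[0..1] ⇒ +0.299185 -0.737442 = -0.438257;  D = -0.437006+0.033088i
d^4_{-2,-3}: k∈[0..1] ⇒ -0.664276 +0.701714 = +0.037438;  D = -0.000549-0.037434i
d^4_{-1,-3}: k∈[0..1] ⇒ +0.836181 -0.490726 = +0.345455;  D = -0.345086-0.015962i
d^4_{0,-3}: k∈[0..1] ⇒ -0.739672 +0.260453 = -0.479219;  D = +0.051235-0.476472i
d^4_{1,-3}: k∈[0..1] ⇒ +0.490726 -0.103677 = +0.387049;  D = +0.381599+0.064724i
d^4_{2,-3}: k∈[0..1] ⇒ -0.247087 +0.029001 = -0.218086;  D = -0.049487+0.212397i
d^4_{3,-3}: k∈[0..1] ⇒ +0.091434 -0.004599 = +0.086835;  D = -0.083214-0.024815i
d^4_{4,-3}: single k=0 term ⇒ -0.021923;  D = +0.007532-0.020589i
Y_4^{m'}(θ=0.1911,φ=2.2975) and Σ D·Y over m':
  (+0.0683+0.4975i)·(-0.0006-0.0001i)  (-0.4370+0.0331i)·(+0.0069-0.0048i)  (-0.0005-0.0374i)·(-0.0081+0.0689i)  (-0.3451-0.0160i)·(-0.2197-0.2471i)  (+0.0512-0.4765i)·(+0.6984+0.0000i)  (+0.3816+0.0647i)·(+0.2197-0.2471i)  (-0.0495+0.2124i)·(-0.0081-0.0689i)  (-0.0832-0.0248i)·(-0.0069-0.0048i)  (+0.0075-0.0206i)·(-0.0006+0.0001i)
Y_4^-3(R⁻¹ n̂) = +0.222697-0.319508i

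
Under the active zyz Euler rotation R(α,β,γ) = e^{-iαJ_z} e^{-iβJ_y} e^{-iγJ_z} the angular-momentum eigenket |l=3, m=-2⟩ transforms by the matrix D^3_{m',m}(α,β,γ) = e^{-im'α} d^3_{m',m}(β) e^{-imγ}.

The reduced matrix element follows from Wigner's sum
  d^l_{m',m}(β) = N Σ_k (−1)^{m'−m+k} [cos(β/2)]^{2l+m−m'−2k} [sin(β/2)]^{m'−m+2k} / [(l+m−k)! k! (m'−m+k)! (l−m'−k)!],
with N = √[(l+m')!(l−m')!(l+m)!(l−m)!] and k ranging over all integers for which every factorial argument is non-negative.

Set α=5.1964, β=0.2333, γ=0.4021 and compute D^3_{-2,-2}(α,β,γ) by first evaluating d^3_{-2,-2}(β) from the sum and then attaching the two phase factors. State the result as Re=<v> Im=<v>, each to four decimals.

Re=0.1789 Im=-0.8759

D^3_{-2,-2}(5.1964,0.2333,0.4021) = e^{-i·-2·5.1964}·d^3_{-2,-2}(0.2333)·e^{-i·-2·0.4021}. Compute d first:
c=cos(0.2333/2)=0.993204, s=sin(0.2333/2)=0.116386; N=√[1·120·1·120]=120.000000
Admissible k: 0..1 (factorial args all ≥0)
  k=0: (−1)^0·120.0000/(120)·0.9932^6·0.1164^0 = +0.959911
  k=1: (−1)^1·120.0000/(24)·0.9932^4·0.1164^2 = -0.065906
d^3_{-2,-2}(0.2333) = +0.959911 -0.065906 = +0.894005
D = (-0.566930-0.823766i)·(+0.894005)·(+0.693688+0.720276i) = +0.178860-0.875931i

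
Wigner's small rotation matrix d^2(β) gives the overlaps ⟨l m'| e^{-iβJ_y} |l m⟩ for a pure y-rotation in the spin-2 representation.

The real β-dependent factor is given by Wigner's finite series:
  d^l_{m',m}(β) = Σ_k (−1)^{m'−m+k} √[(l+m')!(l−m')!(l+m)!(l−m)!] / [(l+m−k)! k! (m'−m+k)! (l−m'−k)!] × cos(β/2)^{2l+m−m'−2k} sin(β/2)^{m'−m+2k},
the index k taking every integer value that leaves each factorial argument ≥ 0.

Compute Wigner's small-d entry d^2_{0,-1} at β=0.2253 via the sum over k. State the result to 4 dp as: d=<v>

d^2_{0,-1}(β=0.2253) via Wigner's sum:
Half-angle: c=0.993662, s=0.112412. N=√(2·2·1·6)=4.898979
k: max(0,(-1)−(0))=0 … min(2+(-1),2−(0))=1
  k=0: (−1)^1·4.8990/(2)·0.9937^3·0.1124^1 = -0.270149
  k=1: (−1)^2·4.8990/(2)·0.9937^1·0.1124^3 = +0.003457
d^2_{0,-1}(0.2253) = -0.270149 +0.003457 = -0.266692

d=-0.2667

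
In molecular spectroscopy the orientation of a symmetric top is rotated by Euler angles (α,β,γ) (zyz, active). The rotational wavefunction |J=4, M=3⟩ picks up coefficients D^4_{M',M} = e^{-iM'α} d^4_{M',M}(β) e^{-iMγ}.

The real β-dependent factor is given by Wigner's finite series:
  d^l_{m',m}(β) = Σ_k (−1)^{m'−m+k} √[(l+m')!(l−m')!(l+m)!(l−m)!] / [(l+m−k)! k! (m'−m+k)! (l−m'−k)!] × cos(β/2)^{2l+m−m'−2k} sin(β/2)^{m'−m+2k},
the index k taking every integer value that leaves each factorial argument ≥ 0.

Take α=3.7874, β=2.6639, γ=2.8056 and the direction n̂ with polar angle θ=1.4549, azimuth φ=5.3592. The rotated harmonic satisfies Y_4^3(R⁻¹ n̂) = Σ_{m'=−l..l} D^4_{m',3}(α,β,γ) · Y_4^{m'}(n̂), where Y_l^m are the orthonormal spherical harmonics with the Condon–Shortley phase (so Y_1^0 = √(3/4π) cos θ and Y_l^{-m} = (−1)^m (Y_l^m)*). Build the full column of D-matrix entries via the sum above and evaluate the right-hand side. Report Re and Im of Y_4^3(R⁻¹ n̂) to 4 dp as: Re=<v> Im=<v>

Re=-0.1168 Im=0.0501

Need the full column D^4_{m',3} for m'=−4..4 at α=3.7874, β=2.6639, γ=2.8056.
cos(β/2)=0.236582, sin(β/2)=0.971612
d^4_{-4,3}: single k=7 term ⇒ +0.546985;  D = +0.492622+0.237730i
d^4_{-3,3}: k∈[6..7] ⇒ +0.329623 -0.794221 = -0.464598;  D = +0.455686-0.090567i
d^4_{-2,3}: k∈[5..6] ⇒ +0.128704 -0.723593 = -0.594888;  D = -0.396179+0.443773i
d^4_{-1,3}: k∈[4..5] ⇒ +0.036933 -0.373757 = -0.336824;  D = +0.027921-0.335665i
d^4_{0,3}: k∈[3..4] ⇒ +0.008044 -0.135666 = -0.127623;  D = +0.068096+0.107937i
d^4_{1,3}: k∈[2..3] ⇒ +0.001314 -0.036933 = -0.035619;  D = -0.033309-0.012620i
d^4_{2,3}: k∈[1..2] ⇒ +0.000151 -0.007631 = -0.007480;  D = +0.007181-0.002093i
d^4_{3,3}: k∈[0..1] ⇒ +0.000010 -0.001159 = -0.001149;  D = -0.000687+0.000921i
d^4_{4,3}: single k=0 term ⇒ -0.000114;  D = -0.000001-0.000114i
Y_4^{m'}(θ=1.4549,φ=5.3592) and Σ D·Y over m':
  (+0.4926+0.2377i)·(-0.3663-0.2268i)  (+0.4557-0.0906i)·(-0.1323+0.0512i)  (-0.3962+0.4438i)·(+0.0819-0.2877i)  (+0.0279-0.3357i)·(-0.0952-0.1260i)  (+0.0681+0.1079i)·(+0.2756+0.0000i)  (-0.0333-0.0126i)·(+0.0952-0.1260i)  (+0.0072-0.0021i)·(+0.0819+0.2877i)  (-0.0007+0.0009i)·(+0.1323+0.0512i)  (-0.0000-0.0001i)·(-0.3663+0.2268i)
Y_4^3(R⁻¹ n̂) = -0.116773+0.050071i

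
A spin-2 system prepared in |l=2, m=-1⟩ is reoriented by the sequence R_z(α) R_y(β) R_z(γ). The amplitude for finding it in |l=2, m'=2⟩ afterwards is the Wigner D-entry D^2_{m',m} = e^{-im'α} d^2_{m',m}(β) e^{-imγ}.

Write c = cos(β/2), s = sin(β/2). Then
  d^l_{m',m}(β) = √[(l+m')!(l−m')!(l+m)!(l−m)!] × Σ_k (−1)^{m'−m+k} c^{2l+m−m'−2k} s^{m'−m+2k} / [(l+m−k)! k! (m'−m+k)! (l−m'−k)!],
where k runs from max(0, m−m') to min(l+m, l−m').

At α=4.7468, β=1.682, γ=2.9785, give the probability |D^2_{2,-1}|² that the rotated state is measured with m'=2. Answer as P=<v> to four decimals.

First d^2_{2,-1}(β=1.682), then the phase factors e^{-i(2)α} and e^{-i(-1)γ}:
c=cos(1.682/2)=0.666718, s=sin(1.682/2)=0.745310; N=√[24·1·1·6]=12.000000
k∈{0} keeps every argument non-negative
  k=0: (−1)^3·12.0000/(6)·0.6667^1·0.7453^3 = -0.552056
d^2_{2,-1}(1.682) = -0.552056
|D^2_{2,-1}|² = |d^2_{2,-1}(β)|² = (-0.552056)² = 0.304766 (the z-rotation phases have unit modulus)

P=0.3048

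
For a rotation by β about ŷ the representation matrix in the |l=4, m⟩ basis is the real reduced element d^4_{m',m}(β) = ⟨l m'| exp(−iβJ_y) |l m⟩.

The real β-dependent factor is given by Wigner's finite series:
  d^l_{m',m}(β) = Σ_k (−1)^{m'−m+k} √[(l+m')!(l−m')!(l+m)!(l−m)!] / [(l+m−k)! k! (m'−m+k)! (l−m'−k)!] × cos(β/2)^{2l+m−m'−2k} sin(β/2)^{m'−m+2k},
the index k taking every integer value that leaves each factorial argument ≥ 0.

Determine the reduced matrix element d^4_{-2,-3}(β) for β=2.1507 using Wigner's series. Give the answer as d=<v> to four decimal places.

d^4_{-2,-3}(β=2.1507) via Wigner's sum:
c=cos(2.1507/2)=0.475424, s=sin(2.1507/2)=0.879757; N=√[2·720·1·5040]=2693.993318
k∈{0,1} keeps every argument non-negative
  k=0: (−1)^1·2693.9933/(720)·0.4754^7·0.8798^1 = -0.018072
  k=1: (−1)^2·2693.9933/(240)·0.4754^5·0.8798^3 = +0.185644
d^4_{-2,-3}(2.1507) = -0.018072 +0.185644 = +0.167572

d=0.1676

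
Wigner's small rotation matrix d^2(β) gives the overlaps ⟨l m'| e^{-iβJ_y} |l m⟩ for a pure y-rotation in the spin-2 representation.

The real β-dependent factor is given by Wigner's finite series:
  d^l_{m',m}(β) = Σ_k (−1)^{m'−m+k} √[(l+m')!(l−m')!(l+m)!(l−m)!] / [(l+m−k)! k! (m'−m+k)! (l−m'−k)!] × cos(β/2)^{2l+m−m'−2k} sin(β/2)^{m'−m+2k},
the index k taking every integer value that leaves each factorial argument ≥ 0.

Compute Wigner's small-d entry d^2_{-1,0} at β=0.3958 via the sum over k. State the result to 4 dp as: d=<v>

d^2_{-1,0}(β=0.3958) via Wigner's sum:
c=cos(0.3958/2)=0.980482, s=sin(0.3958/2)=0.196611; N=√[1·6·2·2]=4.898979
The bounds max(0,m−m')=1 and min(l+m,l−m')=2 give 2 terms
  k=1: (−1)^0·4.8990/(2)·0.9805^3·0.1966^1 = +0.453943
  k=2: (−1)^1·4.8990/(2)·0.9805^1·0.1966^3 = -0.018253
d^2_{-1,0}(0.3958) = +0.453943 -0.018253 = +0.435690

d=0.4357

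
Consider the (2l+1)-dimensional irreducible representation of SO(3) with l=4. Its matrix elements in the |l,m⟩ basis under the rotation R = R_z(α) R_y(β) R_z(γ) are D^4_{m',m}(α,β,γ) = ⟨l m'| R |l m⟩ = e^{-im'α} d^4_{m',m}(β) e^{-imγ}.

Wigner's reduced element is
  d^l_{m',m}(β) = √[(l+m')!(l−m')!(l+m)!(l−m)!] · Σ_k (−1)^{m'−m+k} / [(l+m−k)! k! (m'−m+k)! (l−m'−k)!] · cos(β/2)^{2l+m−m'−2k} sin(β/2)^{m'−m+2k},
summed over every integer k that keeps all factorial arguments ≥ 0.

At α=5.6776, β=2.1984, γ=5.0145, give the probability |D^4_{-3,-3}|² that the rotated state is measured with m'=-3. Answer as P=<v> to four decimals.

P=0.0022

Split into d^4_{-3,-3}(β=2.1984) × two z-phases.
c=cos(2.1984/2)=0.454309, s=sin(2.1984/2)=0.890844; N=√[1·5040·1·5040]=5040.000000
k: max(0,(-3)−(-3))=0 … min(4+(-3),4−(-3))=1
  k=0: (−1)^0·5040.0000/(5040)·0.4543^8·0.8908^0 = +0.001815
  k=1: (−1)^1·5040.0000/(720)·0.4543^6·0.8908^2 = -0.048844
d^4_{-3,-3}(2.1984) = +0.001815 -0.048844 = -0.047029
|D^4_{-3,-3}|² = |d^4_{-3,-3}(β)|² = (-0.047029)² = 0.002212 (the z-rotation phases have unit modulus)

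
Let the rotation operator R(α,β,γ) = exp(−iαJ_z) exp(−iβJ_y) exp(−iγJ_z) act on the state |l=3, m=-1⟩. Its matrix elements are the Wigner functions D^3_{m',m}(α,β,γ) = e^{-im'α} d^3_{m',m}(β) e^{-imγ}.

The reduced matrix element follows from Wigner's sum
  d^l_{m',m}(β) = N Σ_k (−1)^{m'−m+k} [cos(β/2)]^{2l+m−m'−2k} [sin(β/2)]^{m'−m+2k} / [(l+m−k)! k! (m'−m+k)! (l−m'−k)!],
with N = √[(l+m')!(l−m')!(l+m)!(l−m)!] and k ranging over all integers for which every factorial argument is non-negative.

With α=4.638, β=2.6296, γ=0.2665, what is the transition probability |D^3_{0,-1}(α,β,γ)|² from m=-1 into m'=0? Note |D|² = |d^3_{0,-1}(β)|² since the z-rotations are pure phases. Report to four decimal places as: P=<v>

P=0.3528

First d^3_{0,-1}(β=2.6296), then the phase factors e^{-i(0)α} and e^{-i(-1)γ}:
Half-angle: c=0.253209, s=0.967411. N=√(6·6·2·24)=41.569219
Admissible k: 0..2 (factorial args all ≥0)
  k=0: (−1)^1·41.5692/(12)·0.2532^5·0.9674^1 = -0.003488
  k=1: (−1)^2·41.5692/(4)·0.2532^3·0.9674^3 = +0.152751
  k=2: (−1)^3·41.5692/(12)·0.2532^1·0.9674^5 = -0.743236
d^3_{0,-1}(2.6296) = -0.003488 +0.152751 -0.743236 = -0.593973
|D^3_{0,-1}|² = |d^3_{0,-1}(β)|² = (-0.593973)² = 0.352804 (the z-rotation phases have unit modulus)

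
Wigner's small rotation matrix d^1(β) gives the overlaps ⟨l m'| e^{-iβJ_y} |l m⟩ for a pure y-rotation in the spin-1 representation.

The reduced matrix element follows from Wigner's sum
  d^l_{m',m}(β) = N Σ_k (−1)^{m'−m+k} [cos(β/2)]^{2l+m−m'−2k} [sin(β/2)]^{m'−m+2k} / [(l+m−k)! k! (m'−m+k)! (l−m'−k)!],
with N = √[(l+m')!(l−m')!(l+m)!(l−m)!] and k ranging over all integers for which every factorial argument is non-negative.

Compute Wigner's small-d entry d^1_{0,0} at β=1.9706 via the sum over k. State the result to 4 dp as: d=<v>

d=-0.3892

d^1_{0,0}(β=1.9706) via Wigner's sum:
c=cos(1.9706/2)=0.552613, s=sin(1.9706/2)=0.833438; N=√[1·1·1·1]=1.000000
k: max(0,(0)−(0))=0 … min(1+(0),1−(0))=1
  k=0: (−1)^0·1.0000/(1)·0.5526^2·0.8334^0 = +0.305381
  k=1: (−1)^1·1.0000/(1)·0.5526^0·0.8334^2 = -0.694619
d^1_{0,0}(1.9706) = +0.305381 -0.694619 = -0.389238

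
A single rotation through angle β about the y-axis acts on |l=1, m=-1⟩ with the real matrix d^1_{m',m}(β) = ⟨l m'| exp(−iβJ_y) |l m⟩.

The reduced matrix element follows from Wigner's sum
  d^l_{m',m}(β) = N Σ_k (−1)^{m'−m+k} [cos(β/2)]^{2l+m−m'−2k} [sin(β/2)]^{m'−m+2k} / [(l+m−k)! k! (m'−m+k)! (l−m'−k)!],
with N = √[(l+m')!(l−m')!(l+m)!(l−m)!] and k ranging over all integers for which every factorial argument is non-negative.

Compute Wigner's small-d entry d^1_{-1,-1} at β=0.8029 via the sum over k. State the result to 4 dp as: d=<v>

d=0.8473

d^1_{-1,-1}(β=0.8029) via Wigner's sum:
Half-angle: c=0.920495, s=0.390753. N=√(1·2·1·2)=2.000000
The bounds max(0,m−m')=0 and min(l+m,l−m')=0 give 1 term
  k=0: (−1)^0·2.0000/(2)·0.9205^2·0.3908^0 = +0.847312
d^1_{-1,-1}(0.8029) = +0.847312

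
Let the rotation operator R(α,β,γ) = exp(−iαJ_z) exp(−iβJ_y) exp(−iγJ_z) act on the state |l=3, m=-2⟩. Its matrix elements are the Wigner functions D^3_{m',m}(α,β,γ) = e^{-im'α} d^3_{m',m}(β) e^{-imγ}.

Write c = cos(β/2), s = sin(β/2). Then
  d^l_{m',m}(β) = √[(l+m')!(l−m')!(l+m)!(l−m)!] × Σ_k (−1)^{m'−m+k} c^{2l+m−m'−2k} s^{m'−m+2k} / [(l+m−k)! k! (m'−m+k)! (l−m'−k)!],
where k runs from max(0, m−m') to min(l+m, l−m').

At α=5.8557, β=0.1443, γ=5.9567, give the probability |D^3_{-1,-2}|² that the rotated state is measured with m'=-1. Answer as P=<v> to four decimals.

P=0.0496

D^3_{-1,-2}(5.8557,0.1443,5.9567) = e^{-i·-1·5.8557}·d^3_{-1,-2}(0.1443)·e^{-i·-2·5.9567}. Compute d first:
With c≡cos(β/2)=0.997398 and s≡sin(β/2)=0.072087, N=[2·24·1·120]^{1/2}=75.894664
k∈{0,1} keeps every argument non-negative
  k=0: (−1)^1·75.8947/(24)·0.9974^5·0.0721^1 = -0.225010
  k=1: (−1)^2·75.8947/(12)·0.9974^3·0.0721^3 = +0.002351
d^3_{-1,-2}(0.1443) = -0.225010 +0.002351 = -0.222660
|D^3_{-1,-2}|² = |d^3_{-1,-2}(β)|² = (-0.222660)² = 0.049577 (the z-rotation phases have unit modulus)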